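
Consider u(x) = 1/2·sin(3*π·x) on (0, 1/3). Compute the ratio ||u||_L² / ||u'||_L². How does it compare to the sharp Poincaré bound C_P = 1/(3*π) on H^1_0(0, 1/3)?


||u||_L² / ||u'||_L² = 1/(3*π) = C_P.

u(x) = 1/2·sin(3*π·x), so u'(x) = 3*π*cos(3*π*x)/2.
Writing u(x) = A·sin(kπx/L) with A = 1/2 and k = 1, use ∫_0^L sin²(kπx/L) dx = L/2 and ∫_0^L cos²(kπx/L) dx = L/2.
u² = 1/4·sin²(3*π·x) and (u')² = 9*π^2/4·cos²(3*π·x), and each of sin², cos² integrates to L/2 = 1/6 over (0, 1/3).
∫_0^1/3 u² dx = 1/24, so ||u||_L² = sqrt(6)/12.
∫_0^1/3 (u')² dx = 3*π^2/8, so ||u'||_L² = sqrt(6)*π/4.
Ratio ||u||_L² / ||u'||_L² = 1/(3*π).
Sharp Poincaré constant on H^1_0(0, 1/3) is C_P = L/π = 1/(3*π), achieved by sin(3*π·x).
This is the k = 1 eigenfunction (up to amplitude), so the ratio equals the sharp Poincaré constant exactly.


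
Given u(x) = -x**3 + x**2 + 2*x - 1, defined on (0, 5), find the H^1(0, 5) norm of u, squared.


||u||_{H^1}^2 = 360775/42

The H^1 norm (squared) on an interval (0, L) is
  ||u||_{H^1}^2 = ∫_0^L u(x)^2 dx + ∫_0^L u'(x)^2 dx.
Compute u'(x) = -3*x**2 + 2*x + 2.
Then u(x)^2 = x**6 - 2*x**5 - 3*x**4 + 6*x**3 + 2*x**2 - 4*x + 1 and u'(x)^2 = 9*x**4 - 12*x**3 - 8*x**2 + 8*x + 4.
Integrate each monomial from 0 to 5 using ∫_0^5 c·x^n dx = c·5^(n+1)/(n+1):
  ∫_0^5 u(x)^2 dx = ∫_0^5 (x^6 - 2*x^5 - 3*x^4 + 6*x^3 + 2*x^2 - 4*x + 1) dx. Term by term:
    ∫_0^5 x^6 dx = 78125/7;  ∫_0^5 -2*x^5 dx = -15625/3;  ∫_0^5 -3*x^4 dx = -1875;
    ∫_0^5 6*x^3 dx = 1875/2;  ∫_0^5 2*x^2 dx = 250/3;  ∫_0^5 -4*x dx = -50;
    ∫_0^5 1 dx = 5.
  Sum: 78125/7 − 15625/3 − 1875 + 1875/2 + 250/3 − 50 + 5 = 70745/14.
  ∫_0^5 u'(x)^2 dx = ∫_0^5 (9*x^4 - 12*x^3 - 8*x^2 + 8*x + 4) dx. Term by term:
    ∫_0^5 9*x^4 dx = 5625;  ∫_0^5 -12*x^3 dx = -1875;  ∫_0^5 -8*x^2 dx = -1000/3;
    ∫_0^5 8*x dx = 100;  ∫_0^5 4 dx = 20.
  Sum: 5625 − 1875 − 1000/3 + 100 + 20 = 10610/3.
Adding: ||u||_{H^1}^2 = 70745/14 + 10610/3 = 360775/42.


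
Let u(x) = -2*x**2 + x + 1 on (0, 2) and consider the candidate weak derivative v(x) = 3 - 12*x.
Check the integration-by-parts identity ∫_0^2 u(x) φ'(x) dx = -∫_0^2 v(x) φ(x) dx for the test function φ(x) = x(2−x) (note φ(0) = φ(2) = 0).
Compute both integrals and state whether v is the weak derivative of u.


LHS = 4, RHS = 12. No, v is not the weak derivative of u.

u(x) = -2*x**2 + x + 1, classical derivative u'(x) = 1 - 4*x.
φ(x) = x(2−x), so φ'(x) = 2 - 2*x.
Note φ(0) = φ(2) = 0, so the boundary term u·φ vanishes.
LHS = ∫_0^2 u(x) φ'(x) dx = ∫_0^2 (4*x^3 - 6*x^2 + 2) dx. Term by term:
  ∫_0^2 4*x^3 dx = 16;  ∫_0^2 -6*x^2 dx = -16;  ∫_0^2 2 dx = 4.
Sum: 16 − 16 + 4 = 4.
So LHS = 4.
∫_0^2 v(x) φ(x) dx = ∫_0^2 (12*x^3 - 27*x^2 + 6*x) dx. Term by term:
  ∫_0^2 12*x^3 dx = 48;  ∫_0^2 -27*x^2 dx = -72;  ∫_0^2 6*x dx = 12.
Sum: 48 − 72 + 12 = -12.
So RHS = -∫_0^2 v(x) φ(x) dx = 12.
LHS − RHS = -8 ≠ 0, so the identity fails.
(For a valid weak derivative the identity must hold for EVERY test function, in particular this one. The failure shows v is NOT the weak derivative of u.)
Correct weak derivative would be u'(x) = 1 - 4*x.


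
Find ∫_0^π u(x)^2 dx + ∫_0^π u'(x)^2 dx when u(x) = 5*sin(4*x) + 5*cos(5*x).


||u||_{H^1(0,π)}^2 = -10400/9 + 1075*π/2

u'(x) = -25*sin(5*x) + 20*cos(4*x).
Expand u² and (u')² and integrate term by term on (0, π), using: for integers n ≥ 1, ∫_0^π sin²(nx) dx = ∫_0^π cos²(nx) dx = π/2; for n ≠ n', ∫_0^π sin(nx)sin(n'x) dx = ∫_0^π cos(nx)cos(n'x) dx = 0; and by product-to-sum, ∫_0^π sin(nx)cos(n'x) dx = ½∫_0^π [sin((n+n')x) + sin((n−n')x)] dx, which is 0 when n+n' is even and 2n/(n²−n'²) when n+n' is odd (it need not vanish on (0, π)).
  u² squared terms: (5)²·∫cos(5x)² dx = 25·π/2 = 25*π/2;  (5)²·∫sin(4x)² dx = 25·π/2 = 25*π/2.
  u² cross terms: 2·(5)·(5)·∫cos(5x)·sin(4x) dx = 50·(-8/9) = -400/9.
  So ∫_0^π u² dx = 25*π/2 + 25*π/2 − 400/9 = -400/9 + 25*π.
  (u')² squared terms: (-25)²·∫sin(5x)² dx = 625·π/2 = 625*π/2;  (20)²·∫cos(4x)² dx = 400·π/2 = 200*π.
  (u')² cross terms: 2·(-25)·(20)·∫sin(5x)·cos(4x) dx = -1000·(10/9) = -10000/9.
  So ∫_0^π (u')² dx = 625*π/2 + 200*π − 10000/9 = -10000/9 + 1025*π/2.
||u||_{H^1}^2 = (-400/9 + 25*π) + (-10000/9 + 1025*π/2) = -10400/9 + 1075*π/2.


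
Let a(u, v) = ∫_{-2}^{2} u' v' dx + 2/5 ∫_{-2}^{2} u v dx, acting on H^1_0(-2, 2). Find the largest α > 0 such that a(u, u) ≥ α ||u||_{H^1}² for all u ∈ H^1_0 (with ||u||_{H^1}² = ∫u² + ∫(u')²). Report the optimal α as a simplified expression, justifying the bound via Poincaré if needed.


α = (32/5 + π^2)/(π^2 + 16)

Coercivity of a(·,·) on H^1_0(-2, 2) means a(u, u) ≥ α ||u||_{H^1}² for every u ∈ H^1_0.
The interval has length L = 4, and Poincaré/coercivity depend only on L. Here a(u, u) = ∫(u')² + (2/5)·∫u².
Here 0 < c = 2/5 < 1. The condition a(u,u) ≥ α||u||_{H^1}² reads (1−α)∫(u')² ≥ (α−c)∫u². Any admissible α is ≤ 1 (rapidly oscillating u have ∫u²/∫(u')² → 0), and α = 1 would force 0 ≥ (1−c)∫u², impossible since c < 1; so 1−α > 0. By the sharp Poincaré inequality on H^1_0 of an interval of length L, ∫(u')² ≥ (π/L)²∫u² with equality for the first sine mode sin(π(x−x₀)/L) (x₀ the left endpoint), so the inequality holds for all u iff (1−α)(π/L)² ≥ α − c, i.e. α ≤ ((π/L)² + c)/((π/L)² + 1) = (1 + c(L/π)²)/(1 + (L/π)²). With (π/L)² = π^2/16 and c = 2/5, the largest admissible constant is α = ((π/L)² + c)/((π/L)² + 1).
Simplifying, α = (32/5 + π^2)/(π^2 + 16).


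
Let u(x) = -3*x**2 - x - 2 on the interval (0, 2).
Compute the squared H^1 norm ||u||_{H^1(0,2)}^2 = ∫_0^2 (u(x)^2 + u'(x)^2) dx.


||u||_{H^1}^2 = 3814/15

The H^1 norm (squared) on an interval (0, L) is
  ||u||_{H^1}^2 = ∫_0^L u(x)^2 dx + ∫_0^L u'(x)^2 dx.
Compute u'(x) = -6*x - 1.
Then u(x)^2 = 9*x**4 + 6*x**3 + 13*x**2 + 4*x + 4 and u'(x)^2 = 36*x**2 + 12*x + 1.
Integrate each monomial from 0 to 2 using ∫_0^2 c·x^n dx = c·2^(n+1)/(n+1):
  ∫_0^2 u(x)^2 dx = ∫_0^2 (9*x^4 + 6*x^3 + 13*x^2 + 4*x + 4) dx. Term by term:
    ∫_0^2 9*x^4 dx = 288/5;  ∫_0^2 6*x^3 dx = 24;  ∫_0^2 13*x^2 dx = 104/3;
    ∫_0^2 4*x dx = 8;  ∫_0^2 4 dx = 8.
  Sum: 288/5 + 24 + 104/3 + 8 + 8 = 1984/15.
  ∫_0^2 u'(x)^2 dx = ∫_0^2 (36*x^2 + 12*x + 1) dx. Term by term:
    ∫_0^2 36*x^2 dx = 96;  ∫_0^2 12*x dx = 24;  ∫_0^2 1 dx = 2.
  Sum: 96 + 24 + 2 = 122.
Adding: ||u||_{H^1}^2 = 1984/15 + 122 = 3814/15.


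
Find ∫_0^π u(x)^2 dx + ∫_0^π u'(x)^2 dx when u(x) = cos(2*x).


||u||_{H^1(0,π)}^2 = 5*π/2

u'(x) = -2*sin(2*x).
Expand u² and (u')² and integrate term by term on (0, π), using: for integers n ≥ 1, ∫_0^π sin²(nx) dx = ∫_0^π cos²(nx) dx = π/2; for n ≠ n', ∫_0^π sin(nx)sin(n'x) dx = ∫_0^π cos(nx)cos(n'x) dx = 0; and by product-to-sum, ∫_0^π sin(nx)cos(n'x) dx = ½∫_0^π [sin((n+n')x) + sin((n−n')x)] dx, which is 0 when n+n' is even and 2n/(n²−n'²) when n+n' is odd (it need not vanish on (0, π)).
  u² squared terms: (1)²·∫cos(2x)² dx = 1·π/2 = π/2.
  So ∫_0^π u² dx = π/2.
  (u')² squared terms: (-2)²·∫sin(2x)² dx = 4·π/2 = 2*π.
  So ∫_0^π (u')² dx = 2*π.
||u||_{H^1}^2 = (π/2) + (2*π) = 5*π/2.


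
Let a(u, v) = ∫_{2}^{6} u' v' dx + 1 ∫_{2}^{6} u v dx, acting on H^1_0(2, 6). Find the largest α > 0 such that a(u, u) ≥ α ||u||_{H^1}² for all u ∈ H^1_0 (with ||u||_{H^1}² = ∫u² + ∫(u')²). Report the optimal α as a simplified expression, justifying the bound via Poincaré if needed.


α = 1

Coercivity of a(·,·) on H^1_0(2, 6) means a(u, u) ≥ α ||u||_{H^1}² for every u ∈ H^1_0.
The interval has length L = 4, and Poincaré/coercivity depend only on L. Here a(u, u) = ∫(u')² + (1)·∫u².
Here c = 1 ≥ 1, so a(u,u) = ∫(u')² + c∫u² ≥ ∫(u')² + ∫u² = ||u||_{H^1}², i.e. α = 1 works. No larger α is possible: a(u,u) ≥ α||u||_{H^1}² means (1−α)∫(u')² ≥ (α−c)∫u², and for the modes u_n = sin(nπ(x−x₀)/L) (x₀ the left endpoint) one has ∫u_n²/∫(u_n')² = (L/(nπ))² → 0, so a(u_n,u_n)/||u_n||_{H^1}² → 1. Hence the optimal constant is α = 1.
Therefore α = 1.


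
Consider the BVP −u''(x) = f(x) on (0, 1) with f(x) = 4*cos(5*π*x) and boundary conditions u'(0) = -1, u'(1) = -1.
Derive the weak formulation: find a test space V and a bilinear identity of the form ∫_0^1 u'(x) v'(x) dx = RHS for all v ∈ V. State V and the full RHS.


V = H^1(0, 1) (v unrestricted at boundary; u is determined up to an additive constant); weak form: ∫_0^1 u'v' dx = ∫_0^1 (4*cos(5*π*x)) v dx − v(1) + v(0) for all v ∈ V.

Multiply both sides by a test function v and integrate from 0 to 1:
  ∫_0^1 −u''(x) v(x) dx = ∫_0^1 f(x) v(x) dx.
Integrate the LHS by parts once:
  ∫_0^1 −u'' v dx = −[u'(x) v(x)]_0^1 + ∫_0^1 u'(x) v'(x) dx.
Thus ∫_0^1 u'(x) v'(x) dx = ∫_0^1 f(x) v(x) dx + [u'(x) v(x)]_0^1.
Choose V so that boundary terms are either known or forced to vanish.
u has inhomogeneous Neumann u'(0) = -1, u'(1) = -1. [u' v]_0^1 = (-1)·v(1) − (-1)·v(0) = − v(1) + v(0). Take V = H^1(0, 1); boundary term becomes part of RHS.
Weak formulation: find u (satisfying any essential BC) such that ∫_0^1 u'(x) v'(x) dx = ∫_0^1 f v dx − v(1) + v(0) for all v ∈ V (Neumann data are natural BCs: they enter the RHS as boundary terms).
Substituting f(x) = 4*cos(5*π*x), the right-hand side is ∫_0^1 (4*cos(5*π*x)) v dx − v(1) + v(0).
Compatibility check (pure Neumann): taking v ≡ 1 ∈ V gives 0 = ∫_0^1 f dx + (-1) − (-1), i.e. ∫_0^1 f dx must equal u'(0) − u'(1) = 0. Indeed ∫_0^1 (4*cos(5*π*x)) dx = 0, so the data are compatible. The solution is then unique only up to an additive constant (fix it e.g. by requiring ∫_0^1 u dx = 0).


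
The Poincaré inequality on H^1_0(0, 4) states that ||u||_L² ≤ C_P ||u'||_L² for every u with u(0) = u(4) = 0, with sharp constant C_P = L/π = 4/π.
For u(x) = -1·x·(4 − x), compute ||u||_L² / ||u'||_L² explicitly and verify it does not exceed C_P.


||u||_L² / ||u'||_L² = 2*sqrt(10)/5 < C_P = 4/π.

u(x) = -1·x·(4 − x), so u'(x) = 2*x - 4.
u(x) = -1·x·(4 − x) vanishes at x = 0 and x = 4, so u ∈ H^1_0(0, 4). Differentiate via the product rule and integrate the resulting polynomials term by term.
  ∫_0^4 u² dx = ∫_0^4 (x^4 - 8*x^3 + 16*x^2) dx. Term by term:
    ∫_0^4 x^4 dx = 1024/5;  ∫_0^4 -8*x^3 dx = -512;  ∫_0^4 16*x^2 dx = 1024/3.
  Sum: 1024/5 − 512 + 1024/3 = 512/15.
  ∫_0^4 (u')² dx = ∫_0^4 (4*x^2 - 16*x + 16) dx. Term by term:
    ∫_0^4 4*x^2 dx = 256/3;  ∫_0^4 -16*x dx = -128;  ∫_0^4 16 dx = 64.
  Sum: 256/3 − 128 + 64 = 64/3.
∫_0^4 u² dx = 512/15, so ||u||_L² = 16*sqrt(30)/15.
∫_0^4 (u')² dx = 64/3, so ||u'||_L² = 8*sqrt(3)/3.
Ratio ||u||_L² / ||u'||_L² = 2*sqrt(10)/5.
Sharp Poincaré constant on H^1_0(0, 4) is C_P = L/π = 4/π, achieved by sin(π/4·x).
A polynomial bump cannot attain the sharp Poincaré constant (only the first sine eigenfunction does), so the ratio is strictly less than C_P, consistent with ||u||_L² ≤ C_P ||u'||_L².


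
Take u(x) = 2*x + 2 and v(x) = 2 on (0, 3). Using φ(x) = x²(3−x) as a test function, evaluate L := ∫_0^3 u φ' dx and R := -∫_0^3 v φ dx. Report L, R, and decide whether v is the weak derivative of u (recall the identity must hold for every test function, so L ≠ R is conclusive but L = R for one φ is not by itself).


LHS = -27/2, RHS = -27/2. Yes, v = u' weakly.

u(x) = 2*x + 2, classical derivative u'(x) = 2.
φ(x) = x²(3−x), so φ'(x) = 3*x*(2 - x).
Note φ(0) = φ(3) = 0, so the boundary term u·φ vanishes.
LHS = ∫_0^3 u(x) φ'(x) dx = ∫_0^3 (-6*x^3 + 6*x^2 + 12*x) dx. Term by term:
  ∫_0^3 -6*x^3 dx = -243/2;  ∫_0^3 6*x^2 dx = 54;  ∫_0^3 12*x dx = 54.
Sum: -243/2 + 54 + 54 = -27/2.
So LHS = -27/2.
∫_0^3 v(x) φ(x) dx = ∫_0^3 (-2*x^3 + 6*x^2) dx. Term by term:
  ∫_0^3 -2*x^3 dx = -81/2;  ∫_0^3 6*x^2 dx = 54.
Sum: -81/2 + 54 = 27/2.
So RHS = -∫_0^3 v(x) φ(x) dx = -27/2.
LHS = RHS, so the identity holds for this test φ.
Moreover u is smooth here and v(x) = u'(x) = 2 pointwise, so the identity holds for every test function. Hence v is the weak derivative of u.


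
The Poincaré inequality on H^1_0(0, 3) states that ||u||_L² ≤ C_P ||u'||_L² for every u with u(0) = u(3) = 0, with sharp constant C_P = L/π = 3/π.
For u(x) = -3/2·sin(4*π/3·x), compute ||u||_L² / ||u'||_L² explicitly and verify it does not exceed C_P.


||u||_L² / ||u'||_L² = 3/(4*π) < C_P = 3/π.

u(x) = -3/2·sin(4*π/3·x), so u'(x) = -2*π*cos(4*π*x/3).
Writing u(x) = A·sin(kπx/L) with A = -3/2 and k = 4, use ∫_0^L sin²(kπx/L) dx = L/2 and ∫_0^L cos²(kπx/L) dx = L/2.
u² = 9/4·sin²(4*π/3·x) and (u')² = 4*π^2·cos²(4*π/3·x), and each of sin², cos² integrates to L/2 = 3/2 over (0, 3).
∫_0^3 u² dx = 27/8, so ||u||_L² = 3*sqrt(6)/4.
∫_0^3 (u')² dx = 6*π^2, so ||u'||_L² = sqrt(6)*π.
Ratio ||u||_L² / ||u'||_L² = 3/(4*π).
Sharp Poincaré constant on H^1_0(0, 3) is C_P = L/π = 3/π, achieved by sin(π/3·x).
This is the k = 4 harmonic; the ratio L/(kπ) is strictly less than C_P = L/π, consistent with the sharp inequality ||u||_L² ≤ C_P ||u'||_L².


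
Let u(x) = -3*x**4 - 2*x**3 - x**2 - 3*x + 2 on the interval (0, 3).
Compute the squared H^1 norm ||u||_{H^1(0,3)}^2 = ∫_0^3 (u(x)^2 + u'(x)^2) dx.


||u||_{H^1}^2 = 104286

The H^1 norm (squared) on an interval (0, L) is
  ||u||_{H^1}^2 = ∫_0^L u(x)^2 dx + ∫_0^L u'(x)^2 dx.
Compute u'(x) = -12*x**3 - 6*x**2 - 2*x - 3.
Then u(x)^2 = 9*x**8 + 12*x**7 + 10*x**6 + 22*x**5 + x**4 - 2*x**3 + 5*x**2 - 12*x + 4 and u'(x)^2 = 144*x**6 + 144*x**5 + 84*x**4 + 96*x**3 + 40*x**2 + 12*x + 9.
Integrate each monomial from 0 to 3 using ∫_0^3 c·x^n dx = c·3^(n+1)/(n+1):
  ∫_0^3 u(x)^2 dx = ∫_0^3 (9*x^8 + 12*x^7 + 10*x^6 + 22*x^5 + x^4 - 2*x^3 + 5*x^2 - 12*x + 4) dx. Term by term:
    ∫_0^3 9*x^8 dx = 19683;  ∫_0^3 12*x^7 dx = 19683/2;  ∫_0^3 10*x^6 dx = 21870/7;
    ∫_0^3 22*x^5 dx = 2673;  ∫_0^3 x^4 dx = 243/5;  ∫_0^3 -2*x^3 dx = -81/2;
    ∫_0^3 5*x^2 dx = 45;  ∫_0^3 -12*x dx = -54;  ∫_0^3 4 dx = 12.
  Sum: 19683 + 19683/2 + 21870/7 + 2673 + 243/5 − 81/2 + 45 − 54 + 12 = 1236651/35.
  ∫_0^3 u'(x)^2 dx = ∫_0^3 (144*x^6 + 144*x^5 + 84*x^4 + 96*x^3 + 40*x^2 + 12*x + 9) dx. Term by term:
    ∫_0^3 144*x^6 dx = 314928/7;  ∫_0^3 144*x^5 dx = 17496;  ∫_0^3 84*x^4 dx = 20412/5;
    ∫_0^3 96*x^3 dx = 1944;  ∫_0^3 40*x^2 dx = 360;  ∫_0^3 12*x dx = 54;
    ∫_0^3 9 dx = 27.
  Sum: 314928/7 + 17496 + 20412/5 + 1944 + 360 + 54 + 27 = 2413359/35.
Adding: ||u||_{H^1}^2 = 1236651/35 + 2413359/35 = 104286.


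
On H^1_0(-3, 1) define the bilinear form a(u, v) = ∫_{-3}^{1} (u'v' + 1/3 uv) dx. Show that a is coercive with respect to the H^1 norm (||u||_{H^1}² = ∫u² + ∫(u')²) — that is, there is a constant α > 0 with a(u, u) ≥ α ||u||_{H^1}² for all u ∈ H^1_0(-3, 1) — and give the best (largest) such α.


α = (16/3 + π^2)/(π^2 + 16)

Coercivity of a(·,·) on H^1_0(-3, 1) means a(u, u) ≥ α ||u||_{H^1}² for every u ∈ H^1_0.
The interval has length L = 4, and Poincaré/coercivity depend only on L. Here a(u, u) = ∫(u')² + (1/3)·∫u².
Here 0 < c = 1/3 < 1. The condition a(u,u) ≥ α||u||_{H^1}² reads (1−α)∫(u')² ≥ (α−c)∫u². Any admissible α is ≤ 1 (rapidly oscillating u have ∫u²/∫(u')² → 0), and α = 1 would force 0 ≥ (1−c)∫u², impossible since c < 1; so 1−α > 0. By the sharp Poincaré inequality on H^1_0 of an interval of length L, ∫(u')² ≥ (π/L)²∫u² with equality for the first sine mode sin(π(x−x₀)/L) (x₀ the left endpoint), so the inequality holds for all u iff (1−α)(π/L)² ≥ α − c, i.e. α ≤ ((π/L)² + c)/((π/L)² + 1) = (1 + c(L/π)²)/(1 + (L/π)²). With (π/L)² = π^2/16 and c = 1/3, the largest admissible constant is α = ((π/L)² + c)/((π/L)² + 1).
Simplifying, α = (16/3 + π^2)/(π^2 + 16).


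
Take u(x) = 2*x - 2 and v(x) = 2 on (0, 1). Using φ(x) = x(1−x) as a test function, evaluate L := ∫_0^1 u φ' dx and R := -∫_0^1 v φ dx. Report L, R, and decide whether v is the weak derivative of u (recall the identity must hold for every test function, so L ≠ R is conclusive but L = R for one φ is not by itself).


LHS = -1/3, RHS = -1/3. Yes, v = u' weakly.

u(x) = 2*x - 2, classical derivative u'(x) = 2.
φ(x) = x(1−x), so φ'(x) = 1 - 2*x.
Note φ(0) = φ(1) = 0, so the boundary term u·φ vanishes.
LHS = ∫_0^1 u(x) φ'(x) dx = ∫_0^1 (-4*x^2 + 6*x - 2) dx. Term by term:
  ∫_0^1 -4*x^2 dx = -4/3;  ∫_0^1 6*x dx = 3;  ∫_0^1 -2 dx = -2.
Sum: -4/3 + 3 − 2 = -1/3.
So LHS = -1/3.
∫_0^1 v(x) φ(x) dx = ∫_0^1 (-2*x^2 + 2*x) dx. Term by term:
  ∫_0^1 -2*x^2 dx = -2/3;  ∫_0^1 2*x dx = 1.
Sum: -2/3 + 1 = 1/3.
So RHS = -∫_0^1 v(x) φ(x) dx = -1/3.
LHS = RHS, so the identity holds for this test φ.
Moreover u is smooth here and v(x) = u'(x) = 2 pointwise, so the identity holds for every test function. Hence v is the weak derivative of u.


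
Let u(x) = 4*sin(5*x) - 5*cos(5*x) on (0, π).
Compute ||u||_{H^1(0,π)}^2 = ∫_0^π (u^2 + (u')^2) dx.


||u||_{H^1(0,π)}^2 = 533*π

u'(x) = 25*sin(5*x) + 20*cos(5*x).
Expand u² and (u')² and integrate term by term on (0, π), using: for integers n ≥ 1, ∫_0^π sin²(nx) dx = ∫_0^π cos²(nx) dx = π/2; for n ≠ n', ∫_0^π sin(nx)sin(n'x) dx = ∫_0^π cos(nx)cos(n'x) dx = 0; and by product-to-sum, ∫_0^π sin(nx)cos(n'x) dx = ½∫_0^π [sin((n+n')x) + sin((n−n')x)] dx, which is 0 when n+n' is even and 2n/(n²−n'²) when n+n' is odd (it need not vanish on (0, π)).
  u² squared terms: (-5)²·∫cos(5x)² dx = 25·π/2 = 25*π/2;  (4)²·∫sin(5x)² dx = 16·π/2 = 8*π.
  u² cross terms: 2·(-5)·(4)·∫cos(5x)·sin(5x) dx = -40·(0) = 0.
  So ∫_0^π u² dx = 25*π/2 + 8*π + 0 = 41*π/2.
  (u')² squared terms: (20)²·∫cos(5x)² dx = 400·π/2 = 200*π;  (25)²·∫sin(5x)² dx = 625·π/2 = 625*π/2.
  (u')² cross terms: 2·(20)·(25)·∫cos(5x)·sin(5x) dx = 1000·(0) = 0.
  So ∫_0^π (u')² dx = 200*π + 625*π/2 + 0 = 1025*π/2.
||u||_{H^1}^2 = (41*π/2) + (1025*π/2) = 533*π.


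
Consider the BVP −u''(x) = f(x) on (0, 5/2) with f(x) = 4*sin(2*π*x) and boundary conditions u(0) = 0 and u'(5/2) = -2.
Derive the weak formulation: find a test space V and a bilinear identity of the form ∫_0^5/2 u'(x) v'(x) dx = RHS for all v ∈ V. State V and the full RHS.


V = {v ∈ H^1(0, 5/2) : v(0) = 0} (test functions vanish at x = 0 where u is specified); weak form: ∫_0^5/2 u'v' dx = ∫_0^5/2 (4*sin(2*π*x)) v dx − 2·v(5/2) for all v ∈ V.

Multiply both sides by a test function v and integrate from 0 to 5/2:
  ∫_0^5/2 −u''(x) v(x) dx = ∫_0^5/2 f(x) v(x) dx.
Integrate the LHS by parts once:
  ∫_0^5/2 −u'' v dx = −[u'(x) v(x)]_0^5/2 + ∫_0^5/2 u'(x) v'(x) dx.
Thus ∫_0^5/2 u'(x) v'(x) dx = ∫_0^5/2 f(x) v(x) dx + [u'(x) v(x)]_0^5/2.
Choose V so that boundary terms are either known or forced to vanish.
Mixed BC: u(0) = 0 (Dirichlet) and u'(5/2) = -2 (Neumann). Define V = {v ∈ H^1(0, 5/2) : v(0) = 0}. Then [u' v]_0^5/2 = u'(5/2)·v(5/2) − u'(0)·0 = − 2·v(5/2).
Weak formulation: find u (satisfying any essential BC) such that ∫_0^5/2 u'(x) v'(x) dx = ∫_0^5/2 f v dx − 2·v(5/2) for all v ∈ V (Dirichlet at 0 absorbed into V; Neumann datum at x = 5/2 contributes the boundary term).
Substituting f(x) = 4*sin(2*π*x), the right-hand side is ∫_0^5/2 (4*sin(2*π*x)) v dx − 2·v(5/2).


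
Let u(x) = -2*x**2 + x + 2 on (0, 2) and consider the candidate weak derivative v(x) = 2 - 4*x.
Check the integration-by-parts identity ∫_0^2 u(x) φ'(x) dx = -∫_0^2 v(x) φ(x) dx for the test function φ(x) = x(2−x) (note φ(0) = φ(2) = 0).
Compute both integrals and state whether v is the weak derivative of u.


LHS = 4, RHS = 8/3. No, v is not the weak derivative of u.

u(x) = -2*x**2 + x + 2, classical derivative u'(x) = 1 - 4*x.
φ(x) = x(2−x), so φ'(x) = 2 - 2*x.
Note φ(0) = φ(2) = 0, so the boundary term u·φ vanishes.
LHS = ∫_0^2 u(x) φ'(x) dx = ∫_0^2 (4*x^3 - 6*x^2 - 2*x + 4) dx. Term by term:
  ∫_0^2 4*x^3 dx = 16;  ∫_0^2 -6*x^2 dx = -16;  ∫_0^2 -2*x dx = -4;
  ∫_0^2 4 dx = 8.
Sum: 16 − 16 − 4 + 8 = 4.
So LHS = 4.
∫_0^2 v(x) φ(x) dx = ∫_0^2 (4*x^3 - 10*x^2 + 4*x) dx. Term by term:
  ∫_0^2 4*x^3 dx = 16;  ∫_0^2 -10*x^2 dx = -80/3;  ∫_0^2 4*x dx = 8.
Sum: 16 − 80/3 + 8 = -8/3.
So RHS = -∫_0^2 v(x) φ(x) dx = 8/3.
LHS − RHS = 4/3 ≠ 0, so the identity fails.
(For a valid weak derivative the identity must hold for EVERY test function, in particular this one. The failure shows v is NOT the weak derivative of u.)
Correct weak derivative would be u'(x) = 1 - 4*x.


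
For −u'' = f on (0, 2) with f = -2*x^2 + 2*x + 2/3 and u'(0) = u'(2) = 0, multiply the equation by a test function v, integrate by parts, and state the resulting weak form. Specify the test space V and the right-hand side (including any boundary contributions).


V = H^1(0, 2) (no boundary constraint on v; u is determined up to an additive constant); weak form: ∫_0^2 u'v' dx = ∫_0^2 (-2*x^2 + 2*x + 2/3) v dx for all v ∈ V.

Multiply both sides by a test function v and integrate from 0 to 2:
  ∫_0^2 −u''(x) v(x) dx = ∫_0^2 f(x) v(x) dx.
Integrate the LHS by parts once:
  ∫_0^2 −u'' v dx = −[u'(x) v(x)]_0^2 + ∫_0^2 u'(x) v'(x) dx.
Thus ∫_0^2 u'(x) v'(x) dx = ∫_0^2 f(x) v(x) dx + [u'(x) v(x)]_0^2.
Choose V so that boundary terms are either known or forced to vanish.
u has homogeneous Neumann: u'(0) = u'(2) = 0. So [u' v]_0^2 = 0·v(2) − 0·v(0) = 0 for any v; take V = H^1(0, 2).
Weak formulation: find u (satisfying any essential BC) such that ∫_0^2 u'(x) v'(x) dx = ∫_0^2 f v dx for all v ∈ V (homogeneous Neumann, so boundary terms vanish).
Substituting f(x) = -2*x^2 + 2*x + 2/3, the right-hand side is ∫_0^2 (-2*x^2 + 2*x + 2/3) v dx.
Compatibility check (pure Neumann): taking v ≡ 1 ∈ V gives 0 = ∫_0^2 f dx + (0) − (0), i.e. ∫_0^2 f dx must equal u'(0) − u'(2) = 0. Indeed ∫_0^2 (-2*x^2 + 2*x + 2/3) dx = 0, so the data are compatible. The solution is then unique only up to an additive constant (fix it e.g. by requiring ∫_0^2 u dx = 0).


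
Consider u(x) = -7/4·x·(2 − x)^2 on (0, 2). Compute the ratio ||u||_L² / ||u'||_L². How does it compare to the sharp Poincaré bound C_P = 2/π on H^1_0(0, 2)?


||u||_L² / ||u'||_L² = sqrt(14)/7 < C_P = 2/π.

u(x) = -7/4·x·(2 − x)^2, so u'(x) = -21*x^2/4 + 14*x - 7.
u(x) = -7/4·x·(2 − x)^2 vanishes at x = 0 and x = 2, so u ∈ H^1_0(0, 2). Differentiate via the product rule and integrate the resulting polynomials term by term.
  ∫_0^2 u² dx = ∫_0^2 (49*x^6/16 - 49*x^5/2 + 147*x^4/2 - 98*x^3 + 49*x^2) dx. Term by term:
    ∫_0^2 49*x^6/16 dx = 56;  ∫_0^2 -49*x^5/2 dx = -784/3;  ∫_0^2 147*x^4/2 dx = 2352/5;
    ∫_0^2 -98*x^3 dx = -392;  ∫_0^2 49*x^2 dx = 392/3.
  Sum: 56 − 784/3 + 2352/5 − 392 + 392/3 = 56/15.
  ∫_0^2 (u')² dx = ∫_0^2 (441*x^4/16 - 147*x^3 + 539*x^2/2 - 196*x + 49) dx. Term by term:
    ∫_0^2 441*x^4/16 dx = 882/5;  ∫_0^2 -147*x^3 dx = -588;  ∫_0^2 539*x^2/2 dx = 2156/3;
    ∫_0^2 -196*x dx = -392;  ∫_0^2 49 dx = 98.
  Sum: 882/5 − 588 + 2156/3 − 392 + 98 = 196/15.
∫_0^2 u² dx = 56/15, so ||u||_L² = 2*sqrt(210)/15.
∫_0^2 (u')² dx = 196/15, so ||u'||_L² = 14*sqrt(15)/15.
Ratio ||u||_L² / ||u'||_L² = sqrt(14)/7.
Sharp Poincaré constant on H^1_0(0, 2) is C_P = L/π = 2/π, achieved by sin(π/2·x).
A polynomial bump cannot attain the sharp Poincaré constant (only the first sine eigenfunction does), so the ratio is strictly less than C_P, consistent with ||u||_L² ≤ C_P ||u'||_L².


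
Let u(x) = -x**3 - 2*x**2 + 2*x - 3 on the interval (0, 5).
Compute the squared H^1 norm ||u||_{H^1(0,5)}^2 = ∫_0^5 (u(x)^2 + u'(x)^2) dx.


||u||_{H^1}^2 = 436635/14

The H^1 norm (squared) on an interval (0, L) is
  ||u||_{H^1}^2 = ∫_0^L u(x)^2 dx + ∫_0^L u'(x)^2 dx.
Compute u'(x) = -3*x**2 - 4*x + 2.
Then u(x)^2 = x**6 + 4*x**5 - 2*x**3 + 16*x**2 - 12*x + 9 and u'(x)^2 = 9*x**4 + 24*x**3 + 4*x**2 - 16*x + 4.
Integrate each monomial from 0 to 5 using ∫_0^5 c·x^n dx = c·5^(n+1)/(n+1):
  ∫_0^5 u(x)^2 dx = ∫_0^5 (x^6 + 4*x^5 - 2*x^3 + 16*x^2 - 12*x + 9) dx. Term by term:
    ∫_0^5 x^6 dx = 78125/7;  ∫_0^5 4*x^5 dx = 31250/3;  ∫_0^5 -2*x^3 dx = -625/2;
    ∫_0^5 16*x^2 dx = 2000/3;  ∫_0^5 -12*x dx = -150;  ∫_0^5 9 dx = 45.
  Sum: 78125/7 + 31250/3 − 625/2 + 2000/3 − 150 + 45 = 916715/42.
  ∫_0^5 u'(x)^2 dx = ∫_0^5 (9*x^4 + 24*x^3 + 4*x^2 - 16*x + 4) dx. Term by term:
    ∫_0^5 9*x^4 dx = 5625;  ∫_0^5 24*x^3 dx = 3750;  ∫_0^5 4*x^2 dx = 500/3;
    ∫_0^5 -16*x dx = -200;  ∫_0^5 4 dx = 20.
  Sum: 5625 + 3750 + 500/3 − 200 + 20 = 28085/3.
Adding: ||u||_{H^1}^2 = 916715/42 + 28085/3 = 436635/14.


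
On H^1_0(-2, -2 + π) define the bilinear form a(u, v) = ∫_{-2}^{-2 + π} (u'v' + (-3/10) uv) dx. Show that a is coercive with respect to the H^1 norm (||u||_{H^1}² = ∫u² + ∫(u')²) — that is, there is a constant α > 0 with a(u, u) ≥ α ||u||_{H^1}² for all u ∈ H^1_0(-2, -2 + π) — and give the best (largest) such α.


α = 7/20

Coercivity of a(·,·) on H^1_0(-2, -2 + π) means a(u, u) ≥ α ||u||_{H^1}² for every u ∈ H^1_0.
The interval has length L = π, and Poincaré/coercivity depend only on L. Here a(u, u) = ∫(u')² + (-3/10)·∫u².
Here c = -3/10 < 0 with |c| < (π/L)² = 1, so coercivity still holds. The condition a(u,u) ≥ α||u||_{H^1}² reads (1−α)∫(u')² ≥ (α−c)∫u². Any admissible α is ≤ 1 (rapidly oscillating u have ∫u²/∫(u')² → 0), and α = 1 would force 0 ≥ (1−c)∫u², impossible since c < 1; so 1−α > 0. By the sharp Poincaré inequality on H^1_0 of an interval of length L, ∫(u')² ≥ (π/L)²∫u² with equality for the first sine mode sin(π(x−x₀)/L) (x₀ the left endpoint), so the inequality holds for all u iff (1−α)(π/L)² ≥ α − c, i.e. α ≤ ((π/L)² + c)/((π/L)² + 1) = (1 + c(L/π)²)/(1 + (L/π)²). (Direct route, valid since c ≤ 0: Poincaré gives c∫u² ≥ c(L/π)²∫(u')², so a(u,u) ≥ (1 + c(L/π)²)∫(u')², while ||u||_{H^1}² ≤ (1 + (L/π)²)∫(u')²; dividing yields the same α.) With (π/L)² = 1 and c = -3/10, the largest admissible constant is α = ((π/L)² + c)/((π/L)² + 1).
Simplifying, α = 7/20.


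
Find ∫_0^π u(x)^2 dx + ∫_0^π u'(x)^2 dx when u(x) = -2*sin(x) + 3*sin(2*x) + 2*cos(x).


||u||_{H^1(0,π)}^2 = 32 + 61*π/2

u'(x) = -2*sin(x) - 2*cos(x) + 6*cos(2*x).
Expand u² and (u')² and integrate term by term on (0, π), using: for integers n ≥ 1, ∫_0^π sin²(nx) dx = ∫_0^π cos²(nx) dx = π/2; for n ≠ n', ∫_0^π sin(nx)sin(n'x) dx = ∫_0^π cos(nx)cos(n'x) dx = 0; and by product-to-sum, ∫_0^π sin(nx)cos(n'x) dx = ½∫_0^π [sin((n+n')x) + sin((n−n')x)] dx, which is 0 when n+n' is even and 2n/(n²−n'²) when n+n' is odd (it need not vanish on (0, π)).
  u² squared terms: (-2)²·∫sin(x)² dx = 4·π/2 = 2*π;  (2)²·∫cos(x)² dx = 4·π/2 = 2*π;  (3)²·∫sin(2x)² dx = 9·π/2 = 9*π/2.
  u² cross terms: 2·(-2)·(2)·∫sin(x)·cos(x) dx = -8·(0) = 0;  2·(-2)·(3)·∫sin(x)·sin(2x) dx = -12·(0) = 0;  2·(2)·(3)·∫cos(x)·sin(2x) dx = 12·(4/3) = 16.
  So ∫_0^π u² dx = 2*π + 2*π + 9*π/2 + 0 + 0 + 16 = 16 + 17*π/2.
  (u')² squared terms: (-2)²·∫cos(x)² dx = 4·π/2 = 2*π;  (-2)²·∫sin(x)² dx = 4·π/2 = 2*π;  (6)²·∫cos(2x)² dx = 36·π/2 = 18*π.
  (u')² cross terms: 2·(-2)·(-2)·∫cos(x)·sin(x) dx = 8·(0) = 0;  2·(-2)·(6)·∫cos(x)·cos(2x) dx = -24·(0) = 0;  2·(-2)·(6)·∫sin(x)·cos(2x) dx = -24·(-2/3) = 16.
  So ∫_0^π (u')² dx = 2*π + 2*π + 18*π + 0 + 0 + 16 = 16 + 22*π.
||u||_{H^1}^2 = (16 + 17*π/2) + (16 + 22*π) = 32 + 61*π/2.


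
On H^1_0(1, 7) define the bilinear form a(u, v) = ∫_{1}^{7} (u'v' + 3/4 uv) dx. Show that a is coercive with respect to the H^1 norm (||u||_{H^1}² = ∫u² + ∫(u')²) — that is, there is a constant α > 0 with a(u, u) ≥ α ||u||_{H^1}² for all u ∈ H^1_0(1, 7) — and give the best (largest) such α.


α = (π^2 + 27)/(π^2 + 36)

Coercivity of a(·,·) on H^1_0(1, 7) means a(u, u) ≥ α ||u||_{H^1}² for every u ∈ H^1_0.
The interval has length L = 6, and Poincaré/coercivity depend only on L. Here a(u, u) = ∫(u')² + (3/4)·∫u².
Here 0 < c = 3/4 < 1. The condition a(u,u) ≥ α||u||_{H^1}² reads (1−α)∫(u')² ≥ (α−c)∫u². Any admissible α is ≤ 1 (rapidly oscillating u have ∫u²/∫(u')² → 0), and α = 1 would force 0 ≥ (1−c)∫u², impossible since c < 1; so 1−α > 0. By the sharp Poincaré inequality on H^1_0 of an interval of length L, ∫(u')² ≥ (π/L)²∫u² with equality for the first sine mode sin(π(x−x₀)/L) (x₀ the left endpoint), so the inequality holds for all u iff (1−α)(π/L)² ≥ α − c, i.e. α ≤ ((π/L)² + c)/((π/L)² + 1) = (1 + c(L/π)²)/(1 + (L/π)²). With (π/L)² = π^2/36 and c = 3/4, the largest admissible constant is α = ((π/L)² + c)/((π/L)² + 1).
Simplifying, α = (π^2 + 27)/(π^2 + 36).


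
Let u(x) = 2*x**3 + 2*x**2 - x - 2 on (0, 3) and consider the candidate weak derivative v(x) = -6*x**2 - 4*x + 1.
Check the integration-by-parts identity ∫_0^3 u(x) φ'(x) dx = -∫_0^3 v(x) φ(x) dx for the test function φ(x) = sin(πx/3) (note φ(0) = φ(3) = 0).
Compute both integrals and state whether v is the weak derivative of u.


LHS = -192/π + 648/π^3, RHS = -648/π^3 + 192/π. No, v is not the weak derivative of u.

u(x) = 2*x**3 + 2*x**2 - x - 2, classical derivative u'(x) = 6*x**2 + 4*x - 1.
φ(x) = sin(πx/3), so φ'(x) = π*cos(π*x/3)/3.
Note φ(0) = φ(3) = 0, so the boundary term u·φ vanishes.
LHS = ∫_0^3 u(x) φ'(x) dx = ∫_0^3 (2*π*x^3*cos(π*x/3)/3 + 2*π*x^2*cos(π*x/3)/3 - π*x*cos(π*x/3)/3 - 2*π*cos(π*x/3)/3) dx. Term by term:
  ∫_0^3 -2*π*cos(π*x/3)/3 dx = 0;  ∫_0^3 -π*x*cos(π*x/3)/3 dx = 6/π;  ∫_0^3 2*π*x^2*cos(π*x/3)/3 dx = -36/π;
  ∫_0^3 2*π*x^3*cos(π*x/3)/3 dx = -162/π + 648/π^3.
Sum: 0 + 6/π − 36/π + -162/π + 648/π^3 = -192/π + 648/π^3.
So LHS = -192/π + 648/π^3.
∫_0^3 v(x) φ(x) dx = ∫_0^3 (-6*x^2*sin(π*x/3) - 4*x*sin(π*x/3) + sin(π*x/3)) dx. Term by term:
  ∫_0^3 -6*x^2*sin(π*x/3) dx = -162/π + 648/π^3;  ∫_0^3 -4*x*sin(π*x/3) dx = -36/π;  ∫_0^3 sin(π*x/3) dx = 6/π.
Sum: -162/π + 648/π^3 − 36/π + 6/π = -192/π + 648/π^3.
So RHS = -∫_0^3 v(x) φ(x) dx = -648/π^3 + 192/π.
LHS − RHS = -384/π + 1296/π^3 ≠ 0, so the identity fails.
(For a valid weak derivative the identity must hold for EVERY test function, in particular this one. The failure shows v is NOT the weak derivative of u.)
Correct weak derivative would be u'(x) = 6*x**2 + 4*x - 1.


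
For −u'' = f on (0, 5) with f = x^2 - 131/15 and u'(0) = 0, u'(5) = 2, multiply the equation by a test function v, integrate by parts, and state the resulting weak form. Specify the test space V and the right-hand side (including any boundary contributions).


V = H^1(0, 5) (v unrestricted at boundary; u is determined up to an additive constant); weak form: ∫_0^5 u'v' dx = ∫_0^5 (x^2 - 131/15) v dx + 2·v(5) for all v ∈ V.

Multiply both sides by a test function v and integrate from 0 to 5:
  ∫_0^5 −u''(x) v(x) dx = ∫_0^5 f(x) v(x) dx.
Integrate the LHS by parts once:
  ∫_0^5 −u'' v dx = −[u'(x) v(x)]_0^5 + ∫_0^5 u'(x) v'(x) dx.
Thus ∫_0^5 u'(x) v'(x) dx = ∫_0^5 f(x) v(x) dx + [u'(x) v(x)]_0^5.
Choose V so that boundary terms are either known or forced to vanish.
u has inhomogeneous Neumann u'(0) = 0, u'(5) = 2. [u' v]_0^5 = (2)·v(5) − (0)·v(0) = 2·v(5). Take V = H^1(0, 5); boundary term becomes part of RHS.
Weak formulation: find u (satisfying any essential BC) such that ∫_0^5 u'(x) v'(x) dx = ∫_0^5 f v dx + 2·v(5) for all v ∈ V (Neumann data are natural BCs: they enter the RHS as boundary terms).
Substituting f(x) = x^2 - 131/15, the right-hand side is ∫_0^5 (x^2 - 131/15) v dx + 2·v(5).
Compatibility check (pure Neumann): taking v ≡ 1 ∈ V gives 0 = ∫_0^5 f dx + (2) − (0), i.e. ∫_0^5 f dx must equal u'(0) − u'(5) = -2. Indeed ∫_0^5 (x^2 - 131/15) dx = -2, so the data are compatible. The solution is then unique only up to an additive constant (fix it e.g. by requiring ∫_0^5 u dx = 0).


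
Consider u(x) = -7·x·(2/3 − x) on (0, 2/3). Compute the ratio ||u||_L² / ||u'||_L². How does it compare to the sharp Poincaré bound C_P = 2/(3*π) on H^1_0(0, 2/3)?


||u||_L² / ||u'||_L² = sqrt(10)/15 < C_P = 2/(3*π).

u(x) = -7·x·(2/3 − x), so u'(x) = 14*x - 14/3.
u(x) = -7·x·(2/3 − x) vanishes at x = 0 and x = 2/3, so u ∈ H^1_0(0, 2/3). Differentiate via the product rule and integrate the resulting polynomials term by term.
  ∫_0^2/3 u² dx = ∫_0^2/3 (49*x^4 - 196*x^3/3 + 196*x^2/9) dx. Term by term:
    ∫_0^2/3 49*x^4 dx = 1568/1215;  ∫_0^2/3 -196*x^3/3 dx = -784/243;  ∫_0^2/3 196*x^2/9 dx = 1568/729.
  Sum: 1568/1215 − 784/243 + 1568/729 = 784/3645.
  ∫_0^2/3 (u')² dx = ∫_0^2/3 (196*x^2 - 392*x/3 + 196/9) dx. Term by term:
    ∫_0^2/3 196*x^2 dx = 1568/81;  ∫_0^2/3 -392*x/3 dx = -784/27;  ∫_0^2/3 196/9 dx = 392/27.
  Sum: 1568/81 − 784/27 + 392/27 = 392/81.
∫_0^2/3 u² dx = 784/3645, so ||u||_L² = 28*sqrt(5)/135.
∫_0^2/3 (u')² dx = 392/81, so ||u'||_L² = 14*sqrt(2)/9.
Ratio ||u||_L² / ||u'||_L² = sqrt(10)/15.
Sharp Poincaré constant on H^1_0(0, 2/3) is C_P = L/π = 2/(3*π), achieved by sin(3*π/2·x).
A polynomial bump cannot attain the sharp Poincaré constant (only the first sine eigenfunction does), so the ratio is strictly less than C_P, consistent with ||u||_L² ≤ C_P ||u'||_L².


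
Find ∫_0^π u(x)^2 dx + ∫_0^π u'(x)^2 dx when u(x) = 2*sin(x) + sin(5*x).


||u||_{H^1(0,π)}^2 = 17*π

u'(x) = 2*cos(x) + 5*cos(5*x).
Expand u² and (u')² and integrate term by term on (0, π), using: for integers n ≥ 1, ∫_0^π sin²(nx) dx = ∫_0^π cos²(nx) dx = π/2; for n ≠ n', ∫_0^π sin(nx)sin(n'x) dx = ∫_0^π cos(nx)cos(n'x) dx = 0; and by product-to-sum, ∫_0^π sin(nx)cos(n'x) dx = ½∫_0^π [sin((n+n')x) + sin((n−n')x)] dx, which is 0 when n+n' is even and 2n/(n²−n'²) when n+n' is odd (it need not vanish on (0, π)).
  u² squared terms: (2)²·∫sin(x)² dx = 4·π/2 = 2*π;  (1)²·∫sin(5x)² dx = 1·π/2 = π/2.
  u² cross terms: 2·(2)·(1)·∫sin(x)·sin(5x) dx = 4·(0) = 0.
  So ∫_0^π u² dx = 2*π + π/2 + 0 = 5*π/2.
  (u')² squared terms: (2)²·∫cos(x)² dx = 4·π/2 = 2*π;  (5)²·∫cos(5x)² dx = 25·π/2 = 25*π/2.
  (u')² cross terms: 2·(2)·(5)·∫cos(x)·cos(5x) dx = 20·(0) = 0.
  So ∫_0^π (u')² dx = 2*π + 25*π/2 + 0 = 29*π/2.
||u||_{H^1}^2 = (5*π/2) + (29*π/2) = 17*π.


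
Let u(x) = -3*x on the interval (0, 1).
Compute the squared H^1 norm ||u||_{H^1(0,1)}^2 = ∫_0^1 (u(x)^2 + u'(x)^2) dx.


||u||_{H^1}^2 = 12

The H^1 norm (squared) on an interval (0, L) is
  ||u||_{H^1}^2 = ∫_0^L u(x)^2 dx + ∫_0^L u'(x)^2 dx.
Compute u'(x) = -3.
Then u(x)^2 = 9*x**2 and u'(x)^2 = 9.
Integrate each monomial from 0 to 1 using ∫_0^1 c·x^n dx = c·1^(n+1)/(n+1):
  ∫_0^1 u(x)^2 dx = ∫_0^1 (9*x^2) dx. Term by term:
    ∫_0^1 9*x^2 dx = 3.
  ∫_0^1 u'(x)^2 dx = ∫_0^1 (9) dx. Term by term:
    ∫_0^1 9 dx = 9.
Adding: ||u||_{H^1}^2 = 3 + 9 = 12.


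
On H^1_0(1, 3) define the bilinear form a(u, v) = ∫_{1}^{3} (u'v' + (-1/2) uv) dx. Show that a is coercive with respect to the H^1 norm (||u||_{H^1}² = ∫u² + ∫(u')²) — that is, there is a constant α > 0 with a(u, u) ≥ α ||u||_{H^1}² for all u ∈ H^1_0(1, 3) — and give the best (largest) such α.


α = (-2 + π^2)/(4 + π^2)

Coercivity of a(·,·) on H^1_0(1, 3) means a(u, u) ≥ α ||u||_{H^1}² for every u ∈ H^1_0.
The interval has length L = 2, and Poincaré/coercivity depend only on L. Here a(u, u) = ∫(u')² + (-1/2)·∫u².
Here c = -1/2 < 0 with |c| < (π/L)² = π^2/4, so coercivity still holds. The condition a(u,u) ≥ α||u||_{H^1}² reads (1−α)∫(u')² ≥ (α−c)∫u². Any admissible α is ≤ 1 (rapidly oscillating u have ∫u²/∫(u')² → 0), and α = 1 would force 0 ≥ (1−c)∫u², impossible since c < 1; so 1−α > 0. By the sharp Poincaré inequality on H^1_0 of an interval of length L, ∫(u')² ≥ (π/L)²∫u² with equality for the first sine mode sin(π(x−x₀)/L) (x₀ the left endpoint), so the inequality holds for all u iff (1−α)(π/L)² ≥ α − c, i.e. α ≤ ((π/L)² + c)/((π/L)² + 1) = (1 + c(L/π)²)/(1 + (L/π)²). (Direct route, valid since c ≤ 0: Poincaré gives c∫u² ≥ c(L/π)²∫(u')², so a(u,u) ≥ (1 + c(L/π)²)∫(u')², while ||u||_{H^1}² ≤ (1 + (L/π)²)∫(u')²; dividing yields the same α.) With (π/L)² = π^2/4 and c = -1/2, the largest admissible constant is α = ((π/L)² + c)/((π/L)² + 1).
Simplifying, α = (-2 + π^2)/(4 + π^2).


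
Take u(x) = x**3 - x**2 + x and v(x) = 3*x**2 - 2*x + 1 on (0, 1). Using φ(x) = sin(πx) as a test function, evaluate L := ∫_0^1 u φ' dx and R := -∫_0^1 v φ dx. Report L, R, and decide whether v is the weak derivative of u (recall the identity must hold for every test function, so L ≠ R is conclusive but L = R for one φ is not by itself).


LHS = -3/π + 12/π^3, RHS = -3/π + 12/π^3. Yes, v = u' weakly.

u(x) = x**3 - x**2 + x, classical derivative u'(x) = 3*x**2 - 2*x + 1.
φ(x) = sin(πx), so φ'(x) = π*cos(π*x).
Note φ(0) = φ(1) = 0, so the boundary term u·φ vanishes.
LHS = ∫_0^1 u(x) φ'(x) dx = ∫_0^1 (π*x^3*cos(π*x) - π*x^2*cos(π*x) + π*x*cos(π*x)) dx. Term by term:
  ∫_0^1 π*x*cos(π*x) dx = -2/π;  ∫_0^1 π*x^3*cos(π*x) dx = -3/π + 12/π^3;  ∫_0^1 -π*x^2*cos(π*x) dx = 2/π.
Sum: -2/π + -3/π + 12/π^3 + 2/π = -3/π + 12/π^3.
So LHS = -3/π + 12/π^3.
∫_0^1 v(x) φ(x) dx = ∫_0^1 (3*x^2*sin(π*x) - 2*x*sin(π*x) + sin(π*x)) dx. Term by term:
  ∫_0^1 -2*x*sin(π*x) dx = -2/π;  ∫_0^1 3*x^2*sin(π*x) dx = -12/π^3 + 3/π;  ∫_0^1 sin(π*x) dx = 2/π.
Sum: -2/π + -12/π^3 + 3/π + 2/π = -12/π^3 + 3/π.
So RHS = -∫_0^1 v(x) φ(x) dx = -3/π + 12/π^3.
LHS = RHS, so the identity holds for this test φ.
Moreover u is smooth here and v(x) = u'(x) = 3*x**2 - 2*x + 1 pointwise, so the identity holds for every test function. Hence v is the weak derivative of u.


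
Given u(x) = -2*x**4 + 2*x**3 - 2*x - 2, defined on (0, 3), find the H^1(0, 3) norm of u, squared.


||u||_{H^1}^2 = 519951/35

The H^1 norm (squared) on an interval (0, L) is
  ||u||_{H^1}^2 = ∫_0^L u(x)^2 dx + ∫_0^L u'(x)^2 dx.
Compute u'(x) = -8*x**3 + 6*x**2 - 2.
Then u(x)^2 = 4*x**8 - 8*x**7 + 4*x**6 + 8*x**5 - 8*x**3 + 4*x**2 + 8*x + 4 and u'(x)^2 = 64*x**6 - 96*x**5 + 36*x**4 + 32*x**3 - 24*x**2 + 4.
Integrate each monomial from 0 to 3 using ∫_0^3 c·x^n dx = c·3^(n+1)/(n+1):
  ∫_0^3 u(x)^2 dx = ∫_0^3 (4*x^8 - 8*x^7 + 4*x^6 + 8*x^5 - 8*x^3 + 4*x^2 + 8*x + 4) dx. Term by term:
    ∫_0^3 4*x^8 dx = 8748;  ∫_0^3 -8*x^7 dx = -6561;  ∫_0^3 4*x^6 dx = 8748/7;
    ∫_0^3 8*x^5 dx = 972;  ∫_0^3 -8*x^3 dx = -162;  ∫_0^3 4*x^2 dx = 36;
    ∫_0^3 8*x dx = 36;  ∫_0^3 4 dx = 12.
  Sum: 8748 − 6561 + 8748/7 + 972 − 162 + 36 + 36 + 12 = 30315/7.
  ∫_0^3 u'(x)^2 dx = ∫_0^3 (64*x^6 - 96*x^5 + 36*x^4 + 32*x^3 - 24*x^2 + 4) dx. Term by term:
    ∫_0^3 64*x^6 dx = 139968/7;  ∫_0^3 -96*x^5 dx = -11664;  ∫_0^3 36*x^4 dx = 8748/5;
    ∫_0^3 32*x^3 dx = 648;  ∫_0^3 -24*x^2 dx = -216;  ∫_0^3 4 dx = 12.
  Sum: 139968/7 − 11664 + 8748/5 + 648 − 216 + 12 = 368376/35.
Adding: ||u||_{H^1}^2 = 30315/7 + 368376/35 = 519951/35.


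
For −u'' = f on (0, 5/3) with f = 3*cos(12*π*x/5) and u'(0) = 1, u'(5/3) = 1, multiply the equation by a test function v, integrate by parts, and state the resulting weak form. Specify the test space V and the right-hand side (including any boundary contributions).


V = H^1(0, 5/3) (v unrestricted at boundary; u is determined up to an additive constant); weak form: ∫_0^5/3 u'v' dx = ∫_0^5/3 (3*cos(12*π*x/5)) v dx + v(5/3) − v(0) for all v ∈ V.

Multiply both sides by a test function v and integrate from 0 to 5/3:
  ∫_0^5/3 −u''(x) v(x) dx = ∫_0^5/3 f(x) v(x) dx.
Integrate the LHS by parts once:
  ∫_0^5/3 −u'' v dx = −[u'(x) v(x)]_0^5/3 + ∫_0^5/3 u'(x) v'(x) dx.
Thus ∫_0^5/3 u'(x) v'(x) dx = ∫_0^5/3 f(x) v(x) dx + [u'(x) v(x)]_0^5/3.
Choose V so that boundary terms are either known or forced to vanish.
u has inhomogeneous Neumann u'(0) = 1, u'(5/3) = 1. [u' v]_0^5/3 = (1)·v(5/3) − (1)·v(0) = v(5/3) − v(0). Take V = H^1(0, 5/3); boundary term becomes part of RHS.
Weak formulation: find u (satisfying any essential BC) such that ∫_0^5/3 u'(x) v'(x) dx = ∫_0^5/3 f v dx + v(5/3) − v(0) for all v ∈ V (Neumann data are natural BCs: they enter the RHS as boundary terms).
Substituting f(x) = 3*cos(12*π*x/5), the right-hand side is ∫_0^5/3 (3*cos(12*π*x/5)) v dx + v(5/3) − v(0).
Compatibility check (pure Neumann): taking v ≡ 1 ∈ V gives 0 = ∫_0^5/3 f dx + (1) − (1), i.e. ∫_0^5/3 f dx must equal u'(0) − u'(5/3) = 0. Indeed ∫_0^5/3 (3*cos(12*π*x/5)) dx = 0, so the data are compatible. The solution is then unique only up to an additive constant (fix it e.g. by requiring ∫_0^5/3 u dx = 0).
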